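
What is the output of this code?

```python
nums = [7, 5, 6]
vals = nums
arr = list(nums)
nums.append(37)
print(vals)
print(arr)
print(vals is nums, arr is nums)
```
[7, 5, 6, 37]
[7, 5, 6]
True False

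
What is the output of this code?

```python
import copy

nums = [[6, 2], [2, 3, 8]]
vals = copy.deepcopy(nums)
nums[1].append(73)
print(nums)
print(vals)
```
[[6, 2], [2, 3, 8, 73]]
[[6, 2], [2, 3, 8]]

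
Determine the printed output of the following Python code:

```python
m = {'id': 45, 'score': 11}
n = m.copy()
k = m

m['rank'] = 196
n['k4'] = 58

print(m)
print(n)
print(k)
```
{'id': 45, 'score': 11, 'rank': 196}
{'id': 45, 'score': 11, 'k4': 58}
{'id': 45, 'score': 11, 'rank': 196}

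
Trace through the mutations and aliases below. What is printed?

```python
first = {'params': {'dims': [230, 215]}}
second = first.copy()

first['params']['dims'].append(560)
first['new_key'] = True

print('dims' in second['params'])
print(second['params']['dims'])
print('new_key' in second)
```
True
[230, 215, 560]
False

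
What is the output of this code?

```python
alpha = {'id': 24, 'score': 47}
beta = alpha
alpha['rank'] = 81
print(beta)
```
{'id': 24, 'score': 47, 'rank': 81}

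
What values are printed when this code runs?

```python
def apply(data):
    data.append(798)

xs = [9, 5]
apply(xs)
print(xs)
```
[9, 5, 798]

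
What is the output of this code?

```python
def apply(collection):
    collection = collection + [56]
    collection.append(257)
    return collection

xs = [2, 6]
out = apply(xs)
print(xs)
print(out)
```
[2, 6]
[2, 6, 56, 257]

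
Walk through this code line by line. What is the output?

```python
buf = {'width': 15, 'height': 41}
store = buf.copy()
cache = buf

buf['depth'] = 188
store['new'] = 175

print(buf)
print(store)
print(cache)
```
{'width': 15, 'height': 41, 'depth': 188}
{'width': 15, 'height': 41, 'new': 175}
{'width': 15, 'height': 41, 'depth': 188}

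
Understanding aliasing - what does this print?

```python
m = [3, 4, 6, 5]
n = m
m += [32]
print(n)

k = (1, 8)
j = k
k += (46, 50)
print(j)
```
[3, 4, 6, 5, 32]
(1, 8)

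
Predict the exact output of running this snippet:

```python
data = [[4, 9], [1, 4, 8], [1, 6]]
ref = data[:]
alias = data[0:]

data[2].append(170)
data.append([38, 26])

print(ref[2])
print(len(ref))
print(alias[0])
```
[1, 6, 170]
3
[4, 9]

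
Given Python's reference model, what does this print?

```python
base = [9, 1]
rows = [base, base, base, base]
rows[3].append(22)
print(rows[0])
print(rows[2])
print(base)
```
[9, 1, 22]
[9, 1, 22]
[9, 1, 22]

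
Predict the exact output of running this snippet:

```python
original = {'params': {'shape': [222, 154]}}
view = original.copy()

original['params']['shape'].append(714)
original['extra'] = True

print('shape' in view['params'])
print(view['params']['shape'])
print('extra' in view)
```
True
[222, 154, 714]
False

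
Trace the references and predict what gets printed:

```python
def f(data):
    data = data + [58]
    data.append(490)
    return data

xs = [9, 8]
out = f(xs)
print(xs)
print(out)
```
[9, 8]
[9, 8, 58, 490]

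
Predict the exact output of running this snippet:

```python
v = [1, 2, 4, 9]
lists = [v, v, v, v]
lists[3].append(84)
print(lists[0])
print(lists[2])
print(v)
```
[1, 2, 4, 9, 84]
[1, 2, 4, 9, 84]
[1, 2, 4, 9, 84]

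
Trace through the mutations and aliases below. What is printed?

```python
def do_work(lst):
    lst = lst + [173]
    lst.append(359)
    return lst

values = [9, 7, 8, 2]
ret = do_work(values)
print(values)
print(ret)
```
[9, 7, 8, 2]
[9, 7, 8, 2, 173, 359]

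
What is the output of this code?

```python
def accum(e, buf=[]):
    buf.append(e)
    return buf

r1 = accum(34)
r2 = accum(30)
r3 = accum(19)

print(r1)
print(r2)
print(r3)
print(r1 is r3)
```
[34, 30, 19]
[34, 30, 19]
[34, 30, 19]
True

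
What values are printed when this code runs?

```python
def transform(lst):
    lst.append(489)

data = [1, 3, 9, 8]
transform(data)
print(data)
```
[1, 3, 9, 8, 489]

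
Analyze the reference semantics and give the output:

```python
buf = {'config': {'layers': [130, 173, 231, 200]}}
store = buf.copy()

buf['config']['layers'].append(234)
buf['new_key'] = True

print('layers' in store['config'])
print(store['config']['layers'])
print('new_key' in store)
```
True
[130, 173, 231, 200, 234]
False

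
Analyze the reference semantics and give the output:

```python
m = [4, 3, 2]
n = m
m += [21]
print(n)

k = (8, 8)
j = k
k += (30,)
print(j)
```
[4, 3, 2, 21]
(8, 8)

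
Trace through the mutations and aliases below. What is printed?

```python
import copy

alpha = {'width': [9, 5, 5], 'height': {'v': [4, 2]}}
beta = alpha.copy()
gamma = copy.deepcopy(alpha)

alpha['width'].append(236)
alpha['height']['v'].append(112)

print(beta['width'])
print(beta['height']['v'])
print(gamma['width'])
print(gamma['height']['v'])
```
[9, 5, 5, 236]
[4, 2, 112]
[9, 5, 5]
[4, 2]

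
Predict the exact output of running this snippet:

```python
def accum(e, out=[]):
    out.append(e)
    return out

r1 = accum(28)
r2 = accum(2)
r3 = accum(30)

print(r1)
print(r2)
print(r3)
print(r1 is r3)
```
[28, 2, 30]
[28, 2, 30]
[28, 2, 30]
True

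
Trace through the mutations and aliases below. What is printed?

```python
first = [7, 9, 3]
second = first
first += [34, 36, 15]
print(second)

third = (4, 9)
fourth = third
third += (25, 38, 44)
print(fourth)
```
[7, 9, 3, 34, 36, 15]
(4, 9)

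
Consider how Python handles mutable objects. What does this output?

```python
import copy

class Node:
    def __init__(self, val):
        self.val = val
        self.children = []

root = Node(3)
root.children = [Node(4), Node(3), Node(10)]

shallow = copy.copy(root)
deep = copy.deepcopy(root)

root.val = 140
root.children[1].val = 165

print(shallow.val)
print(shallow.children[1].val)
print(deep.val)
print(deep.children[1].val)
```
3
165
3
3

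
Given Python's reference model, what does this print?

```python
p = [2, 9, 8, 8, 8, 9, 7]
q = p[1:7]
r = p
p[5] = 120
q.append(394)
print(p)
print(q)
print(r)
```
[2, 9, 8, 8, 8, 120, 7]
[9, 8, 8, 8, 9, 7, 394]
[2, 9, 8, 8, 8, 120, 7]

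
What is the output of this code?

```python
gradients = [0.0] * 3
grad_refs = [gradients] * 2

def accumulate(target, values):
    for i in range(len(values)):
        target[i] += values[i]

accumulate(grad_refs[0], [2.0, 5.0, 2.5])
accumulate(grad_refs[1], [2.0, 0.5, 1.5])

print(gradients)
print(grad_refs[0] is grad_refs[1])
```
[4.0, 5.5, 4.0]
True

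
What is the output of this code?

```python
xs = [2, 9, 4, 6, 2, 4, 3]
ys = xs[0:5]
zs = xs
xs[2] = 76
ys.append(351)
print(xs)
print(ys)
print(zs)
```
[2, 9, 76, 6, 2, 4, 3]
[2, 9, 4, 6, 2, 351]
[2, 9, 76, 6, 2, 4, 3]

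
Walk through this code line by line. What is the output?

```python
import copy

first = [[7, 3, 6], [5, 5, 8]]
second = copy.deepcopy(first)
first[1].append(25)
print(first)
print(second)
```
[[7, 3, 6], [5, 5, 8, 25]]
[[7, 3, 6], [5, 5, 8]]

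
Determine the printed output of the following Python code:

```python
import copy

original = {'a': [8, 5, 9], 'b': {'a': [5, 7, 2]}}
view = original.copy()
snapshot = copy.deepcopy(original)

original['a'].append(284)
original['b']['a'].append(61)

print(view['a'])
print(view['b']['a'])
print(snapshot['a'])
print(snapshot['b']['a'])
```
[8, 5, 9, 284]
[5, 7, 2, 61]
[8, 5, 9]
[5, 7, 2]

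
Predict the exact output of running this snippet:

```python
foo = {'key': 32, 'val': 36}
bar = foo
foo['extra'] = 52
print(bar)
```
{'key': 32, 'val': 36, 'extra': 52}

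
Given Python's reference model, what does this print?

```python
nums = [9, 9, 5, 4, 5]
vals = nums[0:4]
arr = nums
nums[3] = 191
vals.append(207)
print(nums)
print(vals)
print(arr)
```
[9, 9, 5, 191, 5]
[9, 9, 5, 4, 207]
[9, 9, 5, 191, 5]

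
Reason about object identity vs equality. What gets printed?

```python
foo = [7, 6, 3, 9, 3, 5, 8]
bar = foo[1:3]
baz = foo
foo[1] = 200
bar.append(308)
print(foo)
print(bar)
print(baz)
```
[7, 200, 3, 9, 3, 5, 8]
[6, 3, 308]
[7, 200, 3, 9, 3, 5, 8]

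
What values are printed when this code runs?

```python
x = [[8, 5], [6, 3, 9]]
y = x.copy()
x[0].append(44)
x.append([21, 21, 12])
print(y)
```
[[8, 5, 44], [6, 3, 9]]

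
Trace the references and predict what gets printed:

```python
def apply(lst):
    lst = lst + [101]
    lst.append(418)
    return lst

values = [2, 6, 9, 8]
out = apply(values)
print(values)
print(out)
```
[2, 6, 9, 8]
[2, 6, 9, 8, 101, 418]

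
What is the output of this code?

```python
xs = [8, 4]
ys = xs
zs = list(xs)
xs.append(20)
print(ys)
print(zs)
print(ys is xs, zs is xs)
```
[8, 4, 20]
[8, 4]
True False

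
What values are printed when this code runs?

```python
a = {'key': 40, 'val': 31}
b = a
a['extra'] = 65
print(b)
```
{'key': 40, 'val': 31, 'extra': 65}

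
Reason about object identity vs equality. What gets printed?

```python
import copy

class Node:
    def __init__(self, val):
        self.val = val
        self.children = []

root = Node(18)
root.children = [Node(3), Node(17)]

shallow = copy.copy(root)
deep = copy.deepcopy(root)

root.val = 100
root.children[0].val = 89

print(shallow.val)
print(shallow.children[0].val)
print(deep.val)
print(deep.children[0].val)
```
18
89
18
3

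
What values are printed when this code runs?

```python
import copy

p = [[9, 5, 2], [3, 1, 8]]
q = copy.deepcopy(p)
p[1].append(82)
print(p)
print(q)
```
[[9, 5, 2], [3, 1, 8, 82]]
[[9, 5, 2], [3, 1, 8]]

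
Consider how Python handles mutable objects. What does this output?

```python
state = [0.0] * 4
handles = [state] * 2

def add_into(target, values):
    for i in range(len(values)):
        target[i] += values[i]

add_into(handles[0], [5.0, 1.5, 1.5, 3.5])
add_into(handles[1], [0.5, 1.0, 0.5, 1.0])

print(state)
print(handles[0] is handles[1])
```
[5.5, 2.5, 2.0, 4.5]
True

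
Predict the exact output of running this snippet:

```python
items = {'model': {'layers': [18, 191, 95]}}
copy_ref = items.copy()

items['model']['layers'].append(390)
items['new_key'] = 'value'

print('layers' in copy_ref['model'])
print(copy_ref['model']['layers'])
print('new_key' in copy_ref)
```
True
[18, 191, 95, 390]
False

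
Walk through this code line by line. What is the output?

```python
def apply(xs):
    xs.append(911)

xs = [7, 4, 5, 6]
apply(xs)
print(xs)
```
[7, 4, 5, 6, 911]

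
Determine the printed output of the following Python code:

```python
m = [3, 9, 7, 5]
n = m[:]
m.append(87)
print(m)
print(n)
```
[3, 9, 7, 5, 87]
[3, 9, 7, 5]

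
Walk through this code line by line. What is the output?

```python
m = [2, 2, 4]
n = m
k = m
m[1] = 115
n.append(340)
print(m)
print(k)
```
[2, 115, 4, 340]
[2, 115, 4, 340]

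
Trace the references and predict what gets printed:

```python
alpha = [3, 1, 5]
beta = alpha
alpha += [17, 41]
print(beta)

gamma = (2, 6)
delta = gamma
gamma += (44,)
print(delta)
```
[3, 1, 5, 17, 41]
(2, 6)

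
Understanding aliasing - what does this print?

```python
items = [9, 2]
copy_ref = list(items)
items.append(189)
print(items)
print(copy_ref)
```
[9, 2, 189]
[9, 2]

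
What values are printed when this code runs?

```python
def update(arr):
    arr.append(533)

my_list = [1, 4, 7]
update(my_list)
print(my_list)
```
[1, 4, 7, 533]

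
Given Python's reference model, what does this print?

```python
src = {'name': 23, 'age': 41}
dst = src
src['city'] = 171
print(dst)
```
{'name': 23, 'age': 41, 'city': 171}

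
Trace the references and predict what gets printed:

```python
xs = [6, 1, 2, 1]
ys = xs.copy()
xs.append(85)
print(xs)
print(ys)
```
[6, 1, 2, 1, 85]
[6, 1, 2, 1]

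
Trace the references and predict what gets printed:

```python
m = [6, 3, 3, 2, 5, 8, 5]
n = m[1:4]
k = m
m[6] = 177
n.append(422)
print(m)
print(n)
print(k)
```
[6, 3, 3, 2, 5, 8, 177]
[3, 3, 2, 422]
[6, 3, 3, 2, 5, 8, 177]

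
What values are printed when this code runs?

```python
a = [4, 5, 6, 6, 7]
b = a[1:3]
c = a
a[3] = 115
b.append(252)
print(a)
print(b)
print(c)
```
[4, 5, 6, 115, 7]
[5, 6, 252]
[4, 5, 6, 115, 7]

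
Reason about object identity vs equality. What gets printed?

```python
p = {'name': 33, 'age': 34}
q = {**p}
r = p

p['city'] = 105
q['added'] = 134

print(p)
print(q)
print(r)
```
{'name': 33, 'age': 34, 'city': 105}
{'name': 33, 'age': 34, 'added': 134}
{'name': 33, 'age': 34, 'city': 105}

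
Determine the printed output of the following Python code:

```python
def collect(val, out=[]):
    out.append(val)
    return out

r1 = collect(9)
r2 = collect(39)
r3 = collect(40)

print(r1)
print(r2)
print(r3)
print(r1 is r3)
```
[9, 39, 40]
[9, 39, 40]
[9, 39, 40]
True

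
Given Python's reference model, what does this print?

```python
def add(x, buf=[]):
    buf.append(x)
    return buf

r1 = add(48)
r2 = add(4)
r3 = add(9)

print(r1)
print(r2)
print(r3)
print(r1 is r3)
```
[48, 4, 9]
[48, 4, 9]
[48, 4, 9]
True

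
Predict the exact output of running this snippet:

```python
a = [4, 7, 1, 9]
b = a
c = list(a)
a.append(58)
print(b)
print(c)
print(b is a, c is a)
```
[4, 7, 1, 9, 58]
[4, 7, 1, 9]
True False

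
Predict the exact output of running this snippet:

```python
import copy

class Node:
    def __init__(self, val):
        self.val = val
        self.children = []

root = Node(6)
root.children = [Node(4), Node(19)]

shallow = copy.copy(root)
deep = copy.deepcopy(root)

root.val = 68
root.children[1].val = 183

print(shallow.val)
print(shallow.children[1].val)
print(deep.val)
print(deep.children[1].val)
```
6
183
6
19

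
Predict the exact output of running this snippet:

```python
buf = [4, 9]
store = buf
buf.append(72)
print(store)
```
[4, 9, 72]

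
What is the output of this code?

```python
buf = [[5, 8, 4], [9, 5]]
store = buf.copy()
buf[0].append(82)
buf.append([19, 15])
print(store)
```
[[5, 8, 4, 82], [9, 5]]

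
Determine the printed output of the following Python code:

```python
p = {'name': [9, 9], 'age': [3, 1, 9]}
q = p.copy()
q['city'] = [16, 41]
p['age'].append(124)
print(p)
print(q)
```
{'name': [9, 9], 'age': [3, 1, 9, 124]}
{'name': [9, 9], 'age': [3, 1, 9, 124], 'city': [16, 41]}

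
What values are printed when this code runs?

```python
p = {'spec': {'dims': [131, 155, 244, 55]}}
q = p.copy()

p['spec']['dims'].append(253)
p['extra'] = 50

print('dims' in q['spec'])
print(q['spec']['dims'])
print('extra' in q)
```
True
[131, 155, 244, 55, 253]
False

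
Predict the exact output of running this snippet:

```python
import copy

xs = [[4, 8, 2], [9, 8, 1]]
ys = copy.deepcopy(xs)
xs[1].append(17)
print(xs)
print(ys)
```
[[4, 8, 2], [9, 8, 1, 17]]
[[4, 8, 2], [9, 8, 1]]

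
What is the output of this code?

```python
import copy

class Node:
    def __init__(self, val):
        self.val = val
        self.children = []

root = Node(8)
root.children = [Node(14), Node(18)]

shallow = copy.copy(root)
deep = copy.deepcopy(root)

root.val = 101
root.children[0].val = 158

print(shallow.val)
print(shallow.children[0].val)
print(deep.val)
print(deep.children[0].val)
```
8
158
8
14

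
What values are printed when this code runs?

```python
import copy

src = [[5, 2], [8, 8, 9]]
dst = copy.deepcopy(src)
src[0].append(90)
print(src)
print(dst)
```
[[5, 2, 90], [8, 8, 9]]
[[5, 2], [8, 8, 9]]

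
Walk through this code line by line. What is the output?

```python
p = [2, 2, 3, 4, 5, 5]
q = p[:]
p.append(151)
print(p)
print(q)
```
[2, 2, 3, 4, 5, 5, 151]
[2, 2, 3, 4, 5, 5]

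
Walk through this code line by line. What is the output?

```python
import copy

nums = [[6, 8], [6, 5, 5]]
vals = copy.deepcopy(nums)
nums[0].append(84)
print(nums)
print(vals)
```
[[6, 8, 84], [6, 5, 5]]
[[6, 8], [6, 5, 5]]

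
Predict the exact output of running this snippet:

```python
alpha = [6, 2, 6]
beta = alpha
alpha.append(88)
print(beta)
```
[6, 2, 6, 88]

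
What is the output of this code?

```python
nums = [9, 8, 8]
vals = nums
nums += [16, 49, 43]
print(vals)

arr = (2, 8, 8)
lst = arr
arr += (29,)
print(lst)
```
[9, 8, 8, 16, 49, 43]
(2, 8, 8)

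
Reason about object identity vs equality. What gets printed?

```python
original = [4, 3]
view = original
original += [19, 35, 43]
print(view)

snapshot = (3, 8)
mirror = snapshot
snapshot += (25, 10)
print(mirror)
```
[4, 3, 19, 35, 43]
(3, 8)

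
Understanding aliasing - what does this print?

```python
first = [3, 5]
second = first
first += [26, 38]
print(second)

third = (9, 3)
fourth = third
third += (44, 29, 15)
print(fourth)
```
[3, 5, 26, 38]
(9, 3)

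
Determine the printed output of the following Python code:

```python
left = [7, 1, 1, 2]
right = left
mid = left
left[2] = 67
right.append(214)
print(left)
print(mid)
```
[7, 1, 67, 2, 214]
[7, 1, 67, 2, 214]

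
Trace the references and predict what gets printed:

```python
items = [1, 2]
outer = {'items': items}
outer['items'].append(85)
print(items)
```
[1, 2, 85]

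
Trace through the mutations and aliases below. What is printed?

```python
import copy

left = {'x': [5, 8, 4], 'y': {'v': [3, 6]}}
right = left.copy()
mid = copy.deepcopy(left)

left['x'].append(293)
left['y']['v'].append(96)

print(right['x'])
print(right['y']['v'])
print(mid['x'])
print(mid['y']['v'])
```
[5, 8, 4, 293]
[3, 6, 96]
[5, 8, 4]
[3, 6]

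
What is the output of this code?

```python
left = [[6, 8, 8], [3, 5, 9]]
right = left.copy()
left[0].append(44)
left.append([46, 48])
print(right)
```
[[6, 8, 8, 44], [3, 5, 9]]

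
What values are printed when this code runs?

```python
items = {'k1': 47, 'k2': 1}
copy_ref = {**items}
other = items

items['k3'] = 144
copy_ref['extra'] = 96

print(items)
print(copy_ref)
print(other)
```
{'k1': 47, 'k2': 1, 'k3': 144}
{'k1': 47, 'k2': 1, 'extra': 96}
{'k1': 47, 'k2': 1, 'k3': 144}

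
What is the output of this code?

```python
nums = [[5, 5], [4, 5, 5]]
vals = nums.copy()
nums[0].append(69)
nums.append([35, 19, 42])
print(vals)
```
[[5, 5, 69], [4, 5, 5]]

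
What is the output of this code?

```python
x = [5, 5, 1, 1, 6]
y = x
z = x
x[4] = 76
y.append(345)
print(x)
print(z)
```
[5, 5, 1, 1, 76, 345]
[5, 5, 1, 1, 76, 345]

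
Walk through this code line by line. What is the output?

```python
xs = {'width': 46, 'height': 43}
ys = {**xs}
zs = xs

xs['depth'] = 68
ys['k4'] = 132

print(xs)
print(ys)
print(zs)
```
{'width': 46, 'height': 43, 'depth': 68}
{'width': 46, 'height': 43, 'k4': 132}
{'width': 46, 'height': 43, 'depth': 68}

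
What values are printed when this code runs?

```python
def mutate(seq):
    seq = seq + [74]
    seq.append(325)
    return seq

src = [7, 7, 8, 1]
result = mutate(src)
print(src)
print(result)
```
[7, 7, 8, 1]
[7, 7, 8, 1, 74, 325]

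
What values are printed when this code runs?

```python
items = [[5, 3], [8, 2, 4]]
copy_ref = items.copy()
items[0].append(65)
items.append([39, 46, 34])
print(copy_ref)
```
[[5, 3, 65], [8, 2, 4]]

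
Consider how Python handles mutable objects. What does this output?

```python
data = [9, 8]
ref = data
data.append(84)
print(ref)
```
[9, 8, 84]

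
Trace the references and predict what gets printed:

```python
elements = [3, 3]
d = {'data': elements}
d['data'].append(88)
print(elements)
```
[3, 3, 88]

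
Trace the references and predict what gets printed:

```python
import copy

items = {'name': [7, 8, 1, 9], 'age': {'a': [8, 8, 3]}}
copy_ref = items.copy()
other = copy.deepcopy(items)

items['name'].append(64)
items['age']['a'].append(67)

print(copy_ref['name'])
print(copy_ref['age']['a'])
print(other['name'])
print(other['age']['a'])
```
[7, 8, 1, 9, 64]
[8, 8, 3, 67]
[7, 8, 1, 9]
[8, 8, 3]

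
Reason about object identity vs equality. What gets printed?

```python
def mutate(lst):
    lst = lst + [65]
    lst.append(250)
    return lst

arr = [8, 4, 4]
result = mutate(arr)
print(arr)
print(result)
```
[8, 4, 4]
[8, 4, 4, 65, 250]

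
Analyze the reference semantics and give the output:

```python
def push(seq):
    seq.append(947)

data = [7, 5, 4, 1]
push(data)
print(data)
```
[7, 5, 4, 1, 947]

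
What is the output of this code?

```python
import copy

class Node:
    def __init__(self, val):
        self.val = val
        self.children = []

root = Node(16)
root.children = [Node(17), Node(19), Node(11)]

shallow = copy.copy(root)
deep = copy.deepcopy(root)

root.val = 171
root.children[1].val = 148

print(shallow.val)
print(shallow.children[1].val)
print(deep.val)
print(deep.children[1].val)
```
16
148
16
19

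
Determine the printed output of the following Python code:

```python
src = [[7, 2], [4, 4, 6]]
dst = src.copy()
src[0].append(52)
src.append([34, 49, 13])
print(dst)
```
[[7, 2, 52], [4, 4, 6]]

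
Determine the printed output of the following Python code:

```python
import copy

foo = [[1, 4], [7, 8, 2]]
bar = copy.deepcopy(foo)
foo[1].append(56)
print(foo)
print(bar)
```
[[1, 4], [7, 8, 2, 56]]
[[1, 4], [7, 8, 2]]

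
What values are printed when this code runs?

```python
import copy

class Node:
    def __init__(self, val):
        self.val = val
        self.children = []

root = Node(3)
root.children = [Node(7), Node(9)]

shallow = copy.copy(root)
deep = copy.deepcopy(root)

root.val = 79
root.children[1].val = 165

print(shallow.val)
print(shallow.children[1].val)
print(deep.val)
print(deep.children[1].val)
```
3
165
3
9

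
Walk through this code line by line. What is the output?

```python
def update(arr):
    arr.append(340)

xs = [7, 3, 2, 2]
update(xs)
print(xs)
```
[7, 3, 2, 2, 340]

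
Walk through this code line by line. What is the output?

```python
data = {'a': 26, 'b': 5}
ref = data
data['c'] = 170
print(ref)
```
{'a': 26, 'b': 5, 'c': 170}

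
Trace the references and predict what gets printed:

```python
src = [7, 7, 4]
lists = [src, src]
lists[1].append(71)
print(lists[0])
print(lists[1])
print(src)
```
[7, 7, 4, 71]
[7, 7, 4, 71]
[7, 7, 4, 71]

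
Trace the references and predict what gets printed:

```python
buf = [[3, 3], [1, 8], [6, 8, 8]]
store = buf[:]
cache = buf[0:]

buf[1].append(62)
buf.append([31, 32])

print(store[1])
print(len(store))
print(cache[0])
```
[1, 8, 62]
3
[3, 3]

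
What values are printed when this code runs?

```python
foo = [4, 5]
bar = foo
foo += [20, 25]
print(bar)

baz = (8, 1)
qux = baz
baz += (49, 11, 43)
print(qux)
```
[4, 5, 20, 25]
(8, 1)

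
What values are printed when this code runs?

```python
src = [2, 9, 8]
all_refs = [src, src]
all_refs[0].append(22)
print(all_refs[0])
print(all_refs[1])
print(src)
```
[2, 9, 8, 22]
[2, 9, 8, 22]
[2, 9, 8, 22]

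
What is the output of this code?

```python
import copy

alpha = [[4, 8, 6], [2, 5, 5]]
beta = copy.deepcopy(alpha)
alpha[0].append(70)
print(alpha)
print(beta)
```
[[4, 8, 6, 70], [2, 5, 5]]
[[4, 8, 6], [2, 5, 5]]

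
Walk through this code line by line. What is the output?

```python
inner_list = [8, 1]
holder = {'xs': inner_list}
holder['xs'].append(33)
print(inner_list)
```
[8, 1, 33]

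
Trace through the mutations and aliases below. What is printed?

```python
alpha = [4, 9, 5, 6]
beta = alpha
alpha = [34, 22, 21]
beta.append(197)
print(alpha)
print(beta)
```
[34, 22, 21]
[4, 9, 5, 6, 197]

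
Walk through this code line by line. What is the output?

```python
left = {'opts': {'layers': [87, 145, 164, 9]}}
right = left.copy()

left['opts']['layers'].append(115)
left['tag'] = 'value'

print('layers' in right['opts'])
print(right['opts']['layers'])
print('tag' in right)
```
True
[87, 145, 164, 9, 115]
False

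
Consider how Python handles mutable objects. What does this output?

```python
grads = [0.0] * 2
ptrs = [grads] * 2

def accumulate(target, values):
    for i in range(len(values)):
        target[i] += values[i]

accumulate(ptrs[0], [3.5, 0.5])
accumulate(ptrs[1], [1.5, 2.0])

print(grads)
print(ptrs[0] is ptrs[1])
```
[5.0, 2.5]
True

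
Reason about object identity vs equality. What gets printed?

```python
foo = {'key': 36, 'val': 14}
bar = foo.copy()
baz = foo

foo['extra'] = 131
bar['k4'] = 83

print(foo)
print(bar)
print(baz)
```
{'key': 36, 'val': 14, 'extra': 131}
{'key': 36, 'val': 14, 'k4': 83}
{'key': 36, 'val': 14, 'extra': 131}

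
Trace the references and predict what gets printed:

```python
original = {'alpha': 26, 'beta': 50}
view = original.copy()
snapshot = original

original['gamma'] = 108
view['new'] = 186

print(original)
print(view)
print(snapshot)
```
{'alpha': 26, 'beta': 50, 'gamma': 108}
{'alpha': 26, 'beta': 50, 'new': 186}
{'alpha': 26, 'beta': 50, 'gamma': 108}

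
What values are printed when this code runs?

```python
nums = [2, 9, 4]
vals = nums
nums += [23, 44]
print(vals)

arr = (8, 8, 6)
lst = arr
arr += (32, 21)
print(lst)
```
[2, 9, 4, 23, 44]
(8, 8, 6)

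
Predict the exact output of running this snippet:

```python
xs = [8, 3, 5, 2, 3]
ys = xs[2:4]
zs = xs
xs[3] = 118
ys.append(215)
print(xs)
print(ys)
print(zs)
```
[8, 3, 5, 118, 3]
[5, 2, 215]
[8, 3, 5, 118, 3]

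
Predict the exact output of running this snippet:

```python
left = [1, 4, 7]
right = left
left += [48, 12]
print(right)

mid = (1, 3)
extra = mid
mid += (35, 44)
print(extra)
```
[1, 4, 7, 48, 12]
(1, 3)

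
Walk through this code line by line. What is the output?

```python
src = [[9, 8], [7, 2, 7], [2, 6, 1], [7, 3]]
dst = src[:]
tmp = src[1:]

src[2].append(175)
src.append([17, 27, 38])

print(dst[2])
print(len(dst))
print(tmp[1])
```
[2, 6, 1, 175]
4
[2, 6, 1, 175]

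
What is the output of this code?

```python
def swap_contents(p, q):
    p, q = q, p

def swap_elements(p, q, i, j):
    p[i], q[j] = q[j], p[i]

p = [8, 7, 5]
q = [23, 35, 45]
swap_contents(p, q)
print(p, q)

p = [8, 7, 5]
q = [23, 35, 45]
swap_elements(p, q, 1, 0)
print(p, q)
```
[8, 7, 5] [23, 35, 45]
[8, 23, 5] [7, 35, 45]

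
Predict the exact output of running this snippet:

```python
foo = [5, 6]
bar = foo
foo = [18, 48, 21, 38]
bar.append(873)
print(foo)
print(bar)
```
[18, 48, 21, 38]
[5, 6, 873]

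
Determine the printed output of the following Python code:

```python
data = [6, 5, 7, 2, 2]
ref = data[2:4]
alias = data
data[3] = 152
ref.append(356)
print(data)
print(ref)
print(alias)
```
[6, 5, 7, 152, 2]
[7, 2, 356]
[6, 5, 7, 152, 2]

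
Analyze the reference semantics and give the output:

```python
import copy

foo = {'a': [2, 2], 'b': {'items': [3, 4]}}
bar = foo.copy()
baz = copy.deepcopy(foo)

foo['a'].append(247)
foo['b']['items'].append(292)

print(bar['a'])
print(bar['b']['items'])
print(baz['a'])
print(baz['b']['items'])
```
[2, 2, 247]
[3, 4, 292]
[2, 2]
[3, 4]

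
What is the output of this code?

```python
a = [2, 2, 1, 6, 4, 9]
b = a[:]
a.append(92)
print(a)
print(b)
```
[2, 2, 1, 6, 4, 9, 92]
[2, 2, 1, 6, 4, 9]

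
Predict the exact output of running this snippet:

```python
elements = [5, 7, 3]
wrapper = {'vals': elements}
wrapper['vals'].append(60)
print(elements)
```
[5, 7, 3, 60]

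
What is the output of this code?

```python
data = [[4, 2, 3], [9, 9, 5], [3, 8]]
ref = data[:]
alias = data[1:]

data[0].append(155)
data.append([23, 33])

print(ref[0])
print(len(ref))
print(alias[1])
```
[4, 2, 3, 155]
3
[3, 8]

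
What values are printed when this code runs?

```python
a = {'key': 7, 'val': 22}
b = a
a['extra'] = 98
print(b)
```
{'key': 7, 'val': 22, 'extra': 98}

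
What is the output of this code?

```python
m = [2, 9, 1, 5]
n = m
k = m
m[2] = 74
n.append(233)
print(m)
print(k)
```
[2, 9, 74, 5, 233]
[2, 9, 74, 5, 233]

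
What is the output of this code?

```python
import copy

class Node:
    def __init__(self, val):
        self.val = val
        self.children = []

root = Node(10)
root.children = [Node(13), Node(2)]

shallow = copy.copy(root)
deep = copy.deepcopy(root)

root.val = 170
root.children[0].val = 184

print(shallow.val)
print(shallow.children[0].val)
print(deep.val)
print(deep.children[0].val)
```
10
184
10
13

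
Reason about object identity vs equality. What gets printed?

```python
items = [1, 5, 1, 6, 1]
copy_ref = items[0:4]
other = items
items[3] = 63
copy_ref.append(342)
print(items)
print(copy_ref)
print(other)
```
[1, 5, 1, 63, 1]
[1, 5, 1, 6, 342]
[1, 5, 1, 63, 1]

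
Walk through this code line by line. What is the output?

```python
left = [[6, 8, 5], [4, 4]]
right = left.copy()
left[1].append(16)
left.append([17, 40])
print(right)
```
[[6, 8, 5], [4, 4, 16]]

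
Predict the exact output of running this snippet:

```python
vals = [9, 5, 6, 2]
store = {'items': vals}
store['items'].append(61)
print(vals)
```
[9, 5, 6, 2, 61]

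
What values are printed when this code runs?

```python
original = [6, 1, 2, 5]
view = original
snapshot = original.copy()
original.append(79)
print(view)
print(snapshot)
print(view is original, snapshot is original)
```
[6, 1, 2, 5, 79]
[6, 1, 2, 5]
True False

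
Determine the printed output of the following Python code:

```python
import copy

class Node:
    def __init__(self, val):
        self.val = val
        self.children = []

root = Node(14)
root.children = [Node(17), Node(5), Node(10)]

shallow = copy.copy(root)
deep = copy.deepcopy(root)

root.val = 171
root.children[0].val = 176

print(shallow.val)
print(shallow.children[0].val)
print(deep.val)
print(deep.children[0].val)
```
14
176
14
17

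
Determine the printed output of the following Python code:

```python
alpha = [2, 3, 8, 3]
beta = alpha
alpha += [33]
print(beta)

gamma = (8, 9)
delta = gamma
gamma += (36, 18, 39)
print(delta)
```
[2, 3, 8, 3, 33]
(8, 9)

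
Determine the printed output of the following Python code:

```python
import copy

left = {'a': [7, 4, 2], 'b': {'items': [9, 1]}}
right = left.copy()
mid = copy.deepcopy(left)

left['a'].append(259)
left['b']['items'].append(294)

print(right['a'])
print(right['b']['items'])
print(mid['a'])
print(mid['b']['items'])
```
[7, 4, 2, 259]
[9, 1, 294]
[7, 4, 2]
[9, 1]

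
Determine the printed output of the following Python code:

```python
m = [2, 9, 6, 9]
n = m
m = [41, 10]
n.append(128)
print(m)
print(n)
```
[41, 10]
[2, 9, 6, 9, 128]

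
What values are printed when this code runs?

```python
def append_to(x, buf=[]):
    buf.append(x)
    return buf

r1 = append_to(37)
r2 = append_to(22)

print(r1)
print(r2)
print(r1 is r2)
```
[37, 22]
[37, 22]
True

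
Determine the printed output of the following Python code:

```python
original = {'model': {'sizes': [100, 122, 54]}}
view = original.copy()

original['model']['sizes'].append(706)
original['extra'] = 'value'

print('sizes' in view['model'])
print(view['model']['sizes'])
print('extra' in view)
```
True
[100, 122, 54, 706]
False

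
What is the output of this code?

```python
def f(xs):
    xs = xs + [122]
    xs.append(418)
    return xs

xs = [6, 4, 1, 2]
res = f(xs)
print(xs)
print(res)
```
[6, 4, 1, 2]
[6, 4, 1, 2, 122, 418]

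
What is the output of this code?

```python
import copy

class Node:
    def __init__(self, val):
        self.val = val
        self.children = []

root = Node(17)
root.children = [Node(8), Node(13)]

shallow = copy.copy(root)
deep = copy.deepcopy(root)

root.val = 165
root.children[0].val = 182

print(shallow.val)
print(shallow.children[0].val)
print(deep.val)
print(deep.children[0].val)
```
17
182
17
8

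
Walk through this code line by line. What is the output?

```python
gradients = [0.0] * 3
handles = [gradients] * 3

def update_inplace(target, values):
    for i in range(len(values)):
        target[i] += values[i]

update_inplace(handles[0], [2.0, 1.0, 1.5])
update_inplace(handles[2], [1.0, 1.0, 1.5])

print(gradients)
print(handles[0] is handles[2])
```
[3.0, 2.0, 3.0]
True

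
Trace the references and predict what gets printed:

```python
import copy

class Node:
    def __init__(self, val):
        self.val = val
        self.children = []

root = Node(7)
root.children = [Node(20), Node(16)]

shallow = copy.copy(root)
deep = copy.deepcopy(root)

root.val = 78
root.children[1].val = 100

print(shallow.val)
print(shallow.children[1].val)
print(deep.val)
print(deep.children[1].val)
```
7
100
7
16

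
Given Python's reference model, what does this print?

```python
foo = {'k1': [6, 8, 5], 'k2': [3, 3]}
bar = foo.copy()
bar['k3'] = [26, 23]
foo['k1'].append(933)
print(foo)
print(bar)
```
{'k1': [6, 8, 5, 933], 'k2': [3, 3]}
{'k1': [6, 8, 5, 933], 'k2': [3, 3], 'k3': [26, 23]}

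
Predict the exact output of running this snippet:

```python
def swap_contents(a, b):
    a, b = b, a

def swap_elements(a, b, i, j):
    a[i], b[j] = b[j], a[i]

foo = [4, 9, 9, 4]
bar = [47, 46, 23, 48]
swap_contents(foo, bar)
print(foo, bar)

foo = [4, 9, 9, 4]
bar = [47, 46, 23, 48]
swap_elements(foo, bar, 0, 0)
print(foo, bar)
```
[4, 9, 9, 4] [47, 46, 23, 48]
[47, 9, 9, 4] [4, 46, 23, 48]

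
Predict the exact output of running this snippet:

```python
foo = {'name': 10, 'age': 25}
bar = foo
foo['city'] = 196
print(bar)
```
{'name': 10, 'age': 25, 'city': 196}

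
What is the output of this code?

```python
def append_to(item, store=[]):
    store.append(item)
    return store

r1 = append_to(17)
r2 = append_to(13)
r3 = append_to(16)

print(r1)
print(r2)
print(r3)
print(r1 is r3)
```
[17, 13, 16]
[17, 13, 16]
[17, 13, 16]
True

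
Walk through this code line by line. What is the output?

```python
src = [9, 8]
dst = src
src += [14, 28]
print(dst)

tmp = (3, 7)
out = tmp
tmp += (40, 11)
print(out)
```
[9, 8, 14, 28]
(3, 7)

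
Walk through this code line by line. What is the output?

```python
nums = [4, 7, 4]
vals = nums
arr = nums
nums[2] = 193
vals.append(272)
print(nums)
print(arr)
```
[4, 7, 193, 272]
[4, 7, 193, 272]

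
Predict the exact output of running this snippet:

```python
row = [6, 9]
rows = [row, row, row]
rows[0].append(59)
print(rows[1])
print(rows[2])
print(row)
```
[6, 9, 59]
[6, 9, 59]
[6, 9, 59]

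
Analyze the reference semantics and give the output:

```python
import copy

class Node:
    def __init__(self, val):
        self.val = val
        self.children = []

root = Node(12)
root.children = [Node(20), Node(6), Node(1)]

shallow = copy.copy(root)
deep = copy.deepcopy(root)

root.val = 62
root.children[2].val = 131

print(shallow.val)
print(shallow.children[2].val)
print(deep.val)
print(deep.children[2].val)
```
12
131
12
1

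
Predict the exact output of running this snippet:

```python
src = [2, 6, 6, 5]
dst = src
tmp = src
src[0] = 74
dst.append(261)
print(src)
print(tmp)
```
[74, 6, 6, 5, 261]
[74, 6, 6, 5, 261]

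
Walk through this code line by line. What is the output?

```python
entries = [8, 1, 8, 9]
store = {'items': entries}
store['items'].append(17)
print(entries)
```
[8, 1, 8, 9, 17]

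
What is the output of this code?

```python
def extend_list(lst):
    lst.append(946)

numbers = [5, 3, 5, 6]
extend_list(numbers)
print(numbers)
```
[5, 3, 5, 6, 946]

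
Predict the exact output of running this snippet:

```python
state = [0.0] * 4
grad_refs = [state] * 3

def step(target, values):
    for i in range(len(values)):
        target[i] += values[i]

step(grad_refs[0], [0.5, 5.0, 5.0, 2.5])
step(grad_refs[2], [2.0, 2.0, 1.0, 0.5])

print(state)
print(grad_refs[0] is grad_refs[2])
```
[2.5, 7.0, 6.0, 3.0]
True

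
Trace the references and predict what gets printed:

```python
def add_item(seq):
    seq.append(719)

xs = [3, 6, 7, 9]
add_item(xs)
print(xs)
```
[3, 6, 7, 9, 719]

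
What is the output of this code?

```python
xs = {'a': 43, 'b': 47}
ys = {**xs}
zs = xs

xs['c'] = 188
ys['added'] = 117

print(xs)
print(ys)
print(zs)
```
{'a': 43, 'b': 47, 'c': 188}
{'a': 43, 'b': 47, 'added': 117}
{'a': 43, 'b': 47, 'c': 188}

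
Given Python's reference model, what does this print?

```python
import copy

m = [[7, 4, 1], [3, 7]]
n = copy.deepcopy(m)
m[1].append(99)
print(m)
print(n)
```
[[7, 4, 1], [3, 7, 99]]
[[7, 4, 1], [3, 7]]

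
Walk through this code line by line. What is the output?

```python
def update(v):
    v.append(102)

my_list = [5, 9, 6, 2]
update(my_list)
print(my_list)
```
[5, 9, 6, 2, 102]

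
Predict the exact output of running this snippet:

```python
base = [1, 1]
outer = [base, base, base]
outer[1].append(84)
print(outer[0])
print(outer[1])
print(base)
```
[1, 1, 84]
[1, 1, 84]
[1, 1, 84]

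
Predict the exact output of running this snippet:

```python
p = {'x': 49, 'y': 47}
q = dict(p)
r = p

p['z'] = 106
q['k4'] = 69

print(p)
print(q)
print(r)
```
{'x': 49, 'y': 47, 'z': 106}
{'x': 49, 'y': 47, 'k4': 69}
{'x': 49, 'y': 47, 'z': 106}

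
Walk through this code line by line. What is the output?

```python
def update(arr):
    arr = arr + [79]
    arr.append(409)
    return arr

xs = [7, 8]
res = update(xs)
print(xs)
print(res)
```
[7, 8]
[7, 8, 79, 409]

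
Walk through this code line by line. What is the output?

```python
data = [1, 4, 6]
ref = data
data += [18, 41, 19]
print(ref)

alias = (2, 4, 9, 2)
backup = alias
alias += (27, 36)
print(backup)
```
[1, 4, 6, 18, 41, 19]
(2, 4, 9, 2)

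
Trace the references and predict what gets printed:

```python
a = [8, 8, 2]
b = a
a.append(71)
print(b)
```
[8, 8, 2, 71]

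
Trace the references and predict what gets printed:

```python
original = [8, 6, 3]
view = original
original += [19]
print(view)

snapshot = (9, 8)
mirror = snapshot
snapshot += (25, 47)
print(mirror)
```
[8, 6, 3, 19]
(9, 8)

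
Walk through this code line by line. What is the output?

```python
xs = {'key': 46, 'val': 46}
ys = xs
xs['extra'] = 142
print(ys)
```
{'key': 46, 'val': 46, 'extra': 142}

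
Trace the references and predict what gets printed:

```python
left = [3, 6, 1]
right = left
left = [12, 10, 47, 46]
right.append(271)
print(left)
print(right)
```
[12, 10, 47, 46]
[3, 6, 1, 271]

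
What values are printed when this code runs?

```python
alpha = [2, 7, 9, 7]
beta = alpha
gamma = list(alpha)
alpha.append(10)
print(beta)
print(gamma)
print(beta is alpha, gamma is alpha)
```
[2, 7, 9, 7, 10]
[2, 7, 9, 7]
True False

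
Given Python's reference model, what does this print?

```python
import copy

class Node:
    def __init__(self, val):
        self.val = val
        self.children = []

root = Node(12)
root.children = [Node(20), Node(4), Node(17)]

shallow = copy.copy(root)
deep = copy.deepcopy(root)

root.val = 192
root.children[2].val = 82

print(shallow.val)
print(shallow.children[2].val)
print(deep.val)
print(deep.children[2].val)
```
12
82
12
17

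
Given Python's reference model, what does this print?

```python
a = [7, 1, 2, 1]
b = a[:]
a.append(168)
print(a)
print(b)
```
[7, 1, 2, 1, 168]
[7, 1, 2, 1]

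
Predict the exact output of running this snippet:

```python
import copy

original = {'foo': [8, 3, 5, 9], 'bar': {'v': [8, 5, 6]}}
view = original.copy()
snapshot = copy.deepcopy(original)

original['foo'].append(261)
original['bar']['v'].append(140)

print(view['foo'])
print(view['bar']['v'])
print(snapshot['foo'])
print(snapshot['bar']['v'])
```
[8, 3, 5, 9, 261]
[8, 5, 6, 140]
[8, 3, 5, 9]
[8, 5, 6]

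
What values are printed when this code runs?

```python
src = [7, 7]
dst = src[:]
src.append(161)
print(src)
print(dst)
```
[7, 7, 161]
[7, 7]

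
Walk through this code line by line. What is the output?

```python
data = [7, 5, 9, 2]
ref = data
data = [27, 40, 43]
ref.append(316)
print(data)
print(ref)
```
[27, 40, 43]
[7, 5, 9, 2, 316]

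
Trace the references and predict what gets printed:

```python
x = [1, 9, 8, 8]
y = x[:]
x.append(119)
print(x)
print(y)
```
[1, 9, 8, 8, 119]
[1, 9, 8, 8]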